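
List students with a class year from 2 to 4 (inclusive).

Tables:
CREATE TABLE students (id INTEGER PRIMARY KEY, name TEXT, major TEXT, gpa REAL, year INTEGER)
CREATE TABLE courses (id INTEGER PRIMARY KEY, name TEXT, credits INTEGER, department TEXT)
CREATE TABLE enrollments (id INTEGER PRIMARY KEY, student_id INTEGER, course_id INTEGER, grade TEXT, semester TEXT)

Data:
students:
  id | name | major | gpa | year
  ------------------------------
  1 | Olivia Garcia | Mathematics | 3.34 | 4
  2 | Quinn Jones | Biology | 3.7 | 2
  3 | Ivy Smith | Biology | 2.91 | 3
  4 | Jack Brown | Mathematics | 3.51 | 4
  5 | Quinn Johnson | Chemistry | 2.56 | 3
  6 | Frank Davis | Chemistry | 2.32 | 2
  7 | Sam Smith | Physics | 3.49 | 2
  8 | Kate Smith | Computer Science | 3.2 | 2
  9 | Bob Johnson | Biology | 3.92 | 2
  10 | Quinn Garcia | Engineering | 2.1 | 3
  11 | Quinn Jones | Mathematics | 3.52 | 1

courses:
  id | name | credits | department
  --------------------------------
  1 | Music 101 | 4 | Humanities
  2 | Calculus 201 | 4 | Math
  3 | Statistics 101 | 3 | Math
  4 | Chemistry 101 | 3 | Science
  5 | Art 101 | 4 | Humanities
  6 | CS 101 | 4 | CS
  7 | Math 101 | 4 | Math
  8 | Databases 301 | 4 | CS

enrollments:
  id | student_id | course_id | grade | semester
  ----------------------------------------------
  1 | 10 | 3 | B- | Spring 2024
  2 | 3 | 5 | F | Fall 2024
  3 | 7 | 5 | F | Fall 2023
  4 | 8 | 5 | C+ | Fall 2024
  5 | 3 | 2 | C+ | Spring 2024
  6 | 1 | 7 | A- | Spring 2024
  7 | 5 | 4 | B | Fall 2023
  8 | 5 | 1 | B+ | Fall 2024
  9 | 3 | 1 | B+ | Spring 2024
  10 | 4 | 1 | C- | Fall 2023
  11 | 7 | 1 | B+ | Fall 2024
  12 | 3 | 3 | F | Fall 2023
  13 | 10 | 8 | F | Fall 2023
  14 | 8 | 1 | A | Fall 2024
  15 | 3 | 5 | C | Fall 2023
SELECT name, year FROM students WHERE year BETWEEN 2 AND 4

Execution result:
name | year
Olivia Garcia | 4
Quinn Jones | 2
Ivy Smith | 3
Jack Brown | 4
Quinn Johnson | 3
Frank Davis | 2
Sam Smith | 2
Kate Smith | 2
Bob Johnson | 2
Quinn Garcia | 3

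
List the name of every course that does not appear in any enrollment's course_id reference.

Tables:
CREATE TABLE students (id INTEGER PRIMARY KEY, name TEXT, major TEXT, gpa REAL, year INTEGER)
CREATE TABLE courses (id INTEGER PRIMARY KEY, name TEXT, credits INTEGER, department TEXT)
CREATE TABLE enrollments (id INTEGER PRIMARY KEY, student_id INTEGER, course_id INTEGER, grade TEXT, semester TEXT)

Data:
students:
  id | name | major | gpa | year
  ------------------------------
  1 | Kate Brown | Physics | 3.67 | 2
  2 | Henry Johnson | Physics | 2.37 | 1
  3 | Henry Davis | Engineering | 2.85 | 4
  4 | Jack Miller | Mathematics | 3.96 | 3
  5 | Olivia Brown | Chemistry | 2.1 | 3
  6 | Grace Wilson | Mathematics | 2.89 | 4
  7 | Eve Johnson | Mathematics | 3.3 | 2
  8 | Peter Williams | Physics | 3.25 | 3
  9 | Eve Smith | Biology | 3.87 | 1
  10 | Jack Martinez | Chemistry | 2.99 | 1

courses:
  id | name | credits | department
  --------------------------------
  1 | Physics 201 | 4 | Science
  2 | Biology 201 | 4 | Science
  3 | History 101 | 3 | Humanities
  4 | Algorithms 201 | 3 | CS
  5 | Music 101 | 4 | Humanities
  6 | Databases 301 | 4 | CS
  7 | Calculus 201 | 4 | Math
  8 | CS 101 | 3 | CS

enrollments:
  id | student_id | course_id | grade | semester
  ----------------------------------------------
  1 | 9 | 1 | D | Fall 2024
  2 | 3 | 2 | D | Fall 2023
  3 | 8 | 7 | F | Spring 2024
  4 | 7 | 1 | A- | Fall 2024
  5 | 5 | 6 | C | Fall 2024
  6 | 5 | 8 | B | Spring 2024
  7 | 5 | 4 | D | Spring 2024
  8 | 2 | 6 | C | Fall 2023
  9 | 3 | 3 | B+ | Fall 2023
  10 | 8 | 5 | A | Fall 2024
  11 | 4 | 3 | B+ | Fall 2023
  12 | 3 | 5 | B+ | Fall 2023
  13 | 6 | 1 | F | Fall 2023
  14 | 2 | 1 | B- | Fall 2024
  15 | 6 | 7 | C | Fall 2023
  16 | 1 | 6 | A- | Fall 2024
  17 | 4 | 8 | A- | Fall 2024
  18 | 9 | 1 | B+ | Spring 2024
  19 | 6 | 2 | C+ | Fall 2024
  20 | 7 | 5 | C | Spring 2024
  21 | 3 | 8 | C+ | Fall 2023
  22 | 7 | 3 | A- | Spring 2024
SELECT p.name FROM courses p LEFT JOIN enrollments c ON c.course_id = p.id WHERE c.id IS NULL

Execution result:
(no rows)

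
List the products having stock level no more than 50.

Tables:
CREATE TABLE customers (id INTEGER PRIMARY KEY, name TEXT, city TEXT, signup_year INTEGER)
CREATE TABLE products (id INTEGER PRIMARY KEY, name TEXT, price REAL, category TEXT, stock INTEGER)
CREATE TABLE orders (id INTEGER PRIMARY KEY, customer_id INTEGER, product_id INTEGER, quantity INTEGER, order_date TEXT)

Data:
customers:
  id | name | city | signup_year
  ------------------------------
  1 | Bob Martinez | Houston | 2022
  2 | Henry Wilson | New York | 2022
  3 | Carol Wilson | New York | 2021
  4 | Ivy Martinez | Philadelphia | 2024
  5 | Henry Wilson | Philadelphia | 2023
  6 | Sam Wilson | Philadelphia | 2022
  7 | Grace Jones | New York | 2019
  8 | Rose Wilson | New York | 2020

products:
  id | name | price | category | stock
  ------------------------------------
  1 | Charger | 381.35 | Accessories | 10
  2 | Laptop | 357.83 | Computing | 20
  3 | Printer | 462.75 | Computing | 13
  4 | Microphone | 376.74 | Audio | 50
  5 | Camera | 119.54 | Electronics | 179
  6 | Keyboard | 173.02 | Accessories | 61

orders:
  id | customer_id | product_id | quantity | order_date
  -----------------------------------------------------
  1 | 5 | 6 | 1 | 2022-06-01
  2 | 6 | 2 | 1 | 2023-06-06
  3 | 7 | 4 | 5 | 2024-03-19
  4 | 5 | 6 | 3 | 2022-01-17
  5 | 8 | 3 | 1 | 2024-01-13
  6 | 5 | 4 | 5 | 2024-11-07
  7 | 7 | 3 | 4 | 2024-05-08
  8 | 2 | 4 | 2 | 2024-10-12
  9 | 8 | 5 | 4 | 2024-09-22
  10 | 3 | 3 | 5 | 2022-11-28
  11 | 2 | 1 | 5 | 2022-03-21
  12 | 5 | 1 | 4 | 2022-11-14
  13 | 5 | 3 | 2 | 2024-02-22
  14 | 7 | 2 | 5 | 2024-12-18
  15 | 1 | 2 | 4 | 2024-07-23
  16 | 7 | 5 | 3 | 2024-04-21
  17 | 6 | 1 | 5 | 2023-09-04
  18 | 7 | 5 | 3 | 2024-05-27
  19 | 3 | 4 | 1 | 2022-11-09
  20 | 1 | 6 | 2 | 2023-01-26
SELECT name, stock FROM products WHERE stock <= 50

Execution result:
name | stock
Charger | 10
Laptop | 20
Printer | 13
Microphone | 50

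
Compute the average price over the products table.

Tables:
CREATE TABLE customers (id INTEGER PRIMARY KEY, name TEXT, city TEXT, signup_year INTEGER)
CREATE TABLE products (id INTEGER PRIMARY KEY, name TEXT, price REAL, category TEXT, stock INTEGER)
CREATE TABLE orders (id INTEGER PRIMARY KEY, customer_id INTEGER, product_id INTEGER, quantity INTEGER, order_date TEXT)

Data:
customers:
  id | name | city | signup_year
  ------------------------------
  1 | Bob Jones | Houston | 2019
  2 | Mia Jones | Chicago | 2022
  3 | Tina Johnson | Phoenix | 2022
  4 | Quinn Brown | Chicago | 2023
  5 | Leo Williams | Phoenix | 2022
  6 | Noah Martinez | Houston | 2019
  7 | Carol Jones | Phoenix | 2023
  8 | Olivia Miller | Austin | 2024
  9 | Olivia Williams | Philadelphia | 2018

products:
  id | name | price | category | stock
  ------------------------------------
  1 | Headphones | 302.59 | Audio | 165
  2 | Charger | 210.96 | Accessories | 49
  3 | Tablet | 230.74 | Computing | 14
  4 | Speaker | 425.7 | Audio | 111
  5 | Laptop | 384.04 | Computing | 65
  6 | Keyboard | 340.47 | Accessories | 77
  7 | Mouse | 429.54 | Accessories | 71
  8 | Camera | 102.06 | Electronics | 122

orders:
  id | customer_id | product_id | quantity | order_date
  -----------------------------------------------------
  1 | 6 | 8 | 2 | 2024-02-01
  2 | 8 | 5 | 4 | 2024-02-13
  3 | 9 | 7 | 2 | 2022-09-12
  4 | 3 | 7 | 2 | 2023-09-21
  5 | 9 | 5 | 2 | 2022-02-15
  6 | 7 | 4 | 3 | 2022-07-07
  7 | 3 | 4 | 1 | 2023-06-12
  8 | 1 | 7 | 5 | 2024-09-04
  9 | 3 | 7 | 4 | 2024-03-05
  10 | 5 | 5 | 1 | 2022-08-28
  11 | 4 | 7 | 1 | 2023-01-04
SELECT AVG(price) FROM products

Execution result:
303.26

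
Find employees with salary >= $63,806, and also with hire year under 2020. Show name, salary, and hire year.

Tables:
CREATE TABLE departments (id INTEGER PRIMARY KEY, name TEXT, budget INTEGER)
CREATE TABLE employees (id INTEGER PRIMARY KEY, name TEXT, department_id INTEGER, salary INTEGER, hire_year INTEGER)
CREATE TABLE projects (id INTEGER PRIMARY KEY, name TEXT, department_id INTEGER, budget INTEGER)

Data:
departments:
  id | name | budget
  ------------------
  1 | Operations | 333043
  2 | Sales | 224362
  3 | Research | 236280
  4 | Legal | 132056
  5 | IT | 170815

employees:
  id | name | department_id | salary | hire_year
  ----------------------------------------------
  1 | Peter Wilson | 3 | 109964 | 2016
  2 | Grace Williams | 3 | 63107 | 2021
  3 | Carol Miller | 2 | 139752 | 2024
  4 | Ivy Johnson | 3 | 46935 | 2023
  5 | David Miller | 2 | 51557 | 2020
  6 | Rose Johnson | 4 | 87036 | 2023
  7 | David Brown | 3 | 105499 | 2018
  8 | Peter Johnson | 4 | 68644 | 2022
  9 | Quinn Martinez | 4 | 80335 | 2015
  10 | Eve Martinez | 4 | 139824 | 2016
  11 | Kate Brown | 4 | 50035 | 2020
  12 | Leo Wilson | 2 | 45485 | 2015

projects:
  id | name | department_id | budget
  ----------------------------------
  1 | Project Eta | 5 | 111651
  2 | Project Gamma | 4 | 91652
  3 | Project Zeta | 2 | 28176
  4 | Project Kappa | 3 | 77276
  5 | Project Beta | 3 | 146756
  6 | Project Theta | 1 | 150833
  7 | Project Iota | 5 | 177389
SELECT name, salary, hire_year FROM employees WHERE salary >= 63806 AND hire_year < 2020

Execution result:
name | salary | hire_year
Peter Wilson | 109964 | 2016
David Brown | 105499 | 2018
Quinn Martinez | 80335 | 2015
Eve Martinez | 139824 | 2016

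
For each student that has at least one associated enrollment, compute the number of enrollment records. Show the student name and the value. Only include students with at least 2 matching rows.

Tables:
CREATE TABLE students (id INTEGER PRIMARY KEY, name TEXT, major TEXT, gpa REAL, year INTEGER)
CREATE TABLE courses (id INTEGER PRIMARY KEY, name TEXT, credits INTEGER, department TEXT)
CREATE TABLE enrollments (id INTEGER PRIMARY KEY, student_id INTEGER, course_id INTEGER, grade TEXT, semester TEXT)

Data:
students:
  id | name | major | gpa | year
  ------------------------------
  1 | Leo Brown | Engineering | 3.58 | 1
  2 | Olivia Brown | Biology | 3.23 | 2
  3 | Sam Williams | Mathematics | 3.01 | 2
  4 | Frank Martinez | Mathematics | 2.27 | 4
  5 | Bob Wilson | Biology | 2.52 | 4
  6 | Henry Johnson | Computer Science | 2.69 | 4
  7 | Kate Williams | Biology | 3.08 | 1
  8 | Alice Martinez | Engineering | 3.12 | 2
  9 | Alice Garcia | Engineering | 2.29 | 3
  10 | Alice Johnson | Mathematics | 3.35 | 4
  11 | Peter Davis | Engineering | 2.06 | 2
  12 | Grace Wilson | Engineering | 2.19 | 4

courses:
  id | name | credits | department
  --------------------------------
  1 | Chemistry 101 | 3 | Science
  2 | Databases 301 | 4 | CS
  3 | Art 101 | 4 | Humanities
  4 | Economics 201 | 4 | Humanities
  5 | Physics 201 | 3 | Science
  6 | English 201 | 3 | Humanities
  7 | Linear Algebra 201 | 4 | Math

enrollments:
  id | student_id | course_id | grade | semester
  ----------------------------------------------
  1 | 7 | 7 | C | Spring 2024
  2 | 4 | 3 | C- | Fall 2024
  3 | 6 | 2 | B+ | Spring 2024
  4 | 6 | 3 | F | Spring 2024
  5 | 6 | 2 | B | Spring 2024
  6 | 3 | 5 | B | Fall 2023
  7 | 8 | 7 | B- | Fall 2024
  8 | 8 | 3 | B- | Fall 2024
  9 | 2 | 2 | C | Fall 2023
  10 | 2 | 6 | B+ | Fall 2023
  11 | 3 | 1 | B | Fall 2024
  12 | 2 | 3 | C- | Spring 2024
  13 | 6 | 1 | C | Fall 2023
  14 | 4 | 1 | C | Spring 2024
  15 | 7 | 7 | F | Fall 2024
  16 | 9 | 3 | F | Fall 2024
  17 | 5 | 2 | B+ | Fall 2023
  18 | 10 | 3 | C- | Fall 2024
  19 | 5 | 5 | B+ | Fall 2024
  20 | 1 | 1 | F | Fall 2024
SELECT p.name, COUNT(*) AS n FROM enrollments c JOIN students p ON c.student_id = p.id GROUP BY p.id, p.name HAVING COUNT(*) >= 2

Execution result:
name | n
Olivia Brown | 3
Sam Williams | 2
Frank Martinez | 2
Bob Wilson | 2
Henry Johnson | 4
Kate Williams | 2
Alice Martinez | 2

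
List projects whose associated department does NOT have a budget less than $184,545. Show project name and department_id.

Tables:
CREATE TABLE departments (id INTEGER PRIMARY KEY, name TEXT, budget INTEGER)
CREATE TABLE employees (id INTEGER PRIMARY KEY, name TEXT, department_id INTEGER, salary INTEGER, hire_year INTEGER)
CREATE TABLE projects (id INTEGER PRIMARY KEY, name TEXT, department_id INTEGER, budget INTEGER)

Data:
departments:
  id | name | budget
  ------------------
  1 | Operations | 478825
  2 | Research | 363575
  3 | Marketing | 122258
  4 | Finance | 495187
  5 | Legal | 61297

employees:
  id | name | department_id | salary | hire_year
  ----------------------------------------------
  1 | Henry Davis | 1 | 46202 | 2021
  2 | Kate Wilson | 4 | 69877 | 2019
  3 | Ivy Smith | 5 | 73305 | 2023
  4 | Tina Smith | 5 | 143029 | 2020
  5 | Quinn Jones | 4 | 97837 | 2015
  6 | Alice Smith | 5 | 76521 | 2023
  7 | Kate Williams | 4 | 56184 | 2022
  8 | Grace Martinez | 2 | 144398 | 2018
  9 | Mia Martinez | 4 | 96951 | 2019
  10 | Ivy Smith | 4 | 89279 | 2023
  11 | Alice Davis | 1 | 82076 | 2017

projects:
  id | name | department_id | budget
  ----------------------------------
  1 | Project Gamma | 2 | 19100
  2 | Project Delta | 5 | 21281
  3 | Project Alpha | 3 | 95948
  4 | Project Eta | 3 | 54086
SELECT name, department_id FROM projects WHERE department_id NOT IN (SELECT id FROM departments WHERE budget < 184545)

Execution result:
name | department_id
Project Gamma | 2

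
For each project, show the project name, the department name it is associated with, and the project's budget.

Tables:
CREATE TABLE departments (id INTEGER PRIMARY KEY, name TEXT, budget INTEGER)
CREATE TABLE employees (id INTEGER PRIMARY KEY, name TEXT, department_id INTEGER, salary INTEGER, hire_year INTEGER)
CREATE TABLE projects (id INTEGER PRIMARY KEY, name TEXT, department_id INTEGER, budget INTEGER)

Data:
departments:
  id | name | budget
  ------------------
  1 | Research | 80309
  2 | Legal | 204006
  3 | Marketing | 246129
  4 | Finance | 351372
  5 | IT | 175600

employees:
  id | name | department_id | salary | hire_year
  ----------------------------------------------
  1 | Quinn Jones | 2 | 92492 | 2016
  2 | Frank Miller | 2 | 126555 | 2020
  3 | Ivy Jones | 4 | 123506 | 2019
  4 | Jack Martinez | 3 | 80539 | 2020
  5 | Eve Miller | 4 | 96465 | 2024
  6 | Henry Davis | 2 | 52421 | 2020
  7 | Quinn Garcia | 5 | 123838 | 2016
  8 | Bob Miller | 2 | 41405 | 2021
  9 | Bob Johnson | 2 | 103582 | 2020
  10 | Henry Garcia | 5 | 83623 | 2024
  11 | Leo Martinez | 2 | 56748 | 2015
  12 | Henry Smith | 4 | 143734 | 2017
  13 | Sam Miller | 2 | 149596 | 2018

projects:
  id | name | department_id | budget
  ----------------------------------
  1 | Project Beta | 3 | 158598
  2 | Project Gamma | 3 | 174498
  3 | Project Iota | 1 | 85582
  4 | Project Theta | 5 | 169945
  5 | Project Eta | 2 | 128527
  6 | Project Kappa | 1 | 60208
SELECT c.name, p.name AS department, c.budget FROM projects c JOIN departments p ON c.department_id = p.id

Execution result:
name | department | budget
Project Beta | Marketing | 158598
Project Gamma | Marketing | 174498
Project Iota | Research | 85582
Project Theta | IT | 169945
Project Eta | Legal | 128527
Project Kappa | Research | 60208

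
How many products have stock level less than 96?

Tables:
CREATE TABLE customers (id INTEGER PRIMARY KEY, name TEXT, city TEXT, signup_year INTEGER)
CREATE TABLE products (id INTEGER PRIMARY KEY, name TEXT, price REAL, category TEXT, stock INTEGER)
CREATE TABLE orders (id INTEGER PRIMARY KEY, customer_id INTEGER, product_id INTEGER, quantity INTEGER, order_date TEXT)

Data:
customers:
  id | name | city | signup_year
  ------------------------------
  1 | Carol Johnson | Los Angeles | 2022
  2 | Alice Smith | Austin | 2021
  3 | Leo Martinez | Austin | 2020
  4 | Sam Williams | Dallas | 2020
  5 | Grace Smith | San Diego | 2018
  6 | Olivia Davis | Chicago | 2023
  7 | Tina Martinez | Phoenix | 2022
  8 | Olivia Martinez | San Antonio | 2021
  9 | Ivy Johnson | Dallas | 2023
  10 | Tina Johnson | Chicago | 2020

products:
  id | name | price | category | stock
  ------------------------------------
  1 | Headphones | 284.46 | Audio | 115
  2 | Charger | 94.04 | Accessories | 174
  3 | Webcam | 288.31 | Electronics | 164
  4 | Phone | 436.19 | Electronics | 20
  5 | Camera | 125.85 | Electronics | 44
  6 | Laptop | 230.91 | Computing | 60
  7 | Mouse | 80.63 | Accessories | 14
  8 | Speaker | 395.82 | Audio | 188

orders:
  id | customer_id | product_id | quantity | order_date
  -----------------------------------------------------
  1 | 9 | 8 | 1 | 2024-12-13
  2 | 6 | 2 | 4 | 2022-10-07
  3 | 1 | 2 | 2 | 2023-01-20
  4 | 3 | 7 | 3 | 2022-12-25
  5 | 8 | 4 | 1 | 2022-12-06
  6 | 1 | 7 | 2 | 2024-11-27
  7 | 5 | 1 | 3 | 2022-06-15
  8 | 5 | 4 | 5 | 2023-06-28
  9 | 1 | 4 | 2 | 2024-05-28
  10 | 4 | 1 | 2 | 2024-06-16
SELECT COUNT(*) FROM products WHERE stock < 96

Execution result:
4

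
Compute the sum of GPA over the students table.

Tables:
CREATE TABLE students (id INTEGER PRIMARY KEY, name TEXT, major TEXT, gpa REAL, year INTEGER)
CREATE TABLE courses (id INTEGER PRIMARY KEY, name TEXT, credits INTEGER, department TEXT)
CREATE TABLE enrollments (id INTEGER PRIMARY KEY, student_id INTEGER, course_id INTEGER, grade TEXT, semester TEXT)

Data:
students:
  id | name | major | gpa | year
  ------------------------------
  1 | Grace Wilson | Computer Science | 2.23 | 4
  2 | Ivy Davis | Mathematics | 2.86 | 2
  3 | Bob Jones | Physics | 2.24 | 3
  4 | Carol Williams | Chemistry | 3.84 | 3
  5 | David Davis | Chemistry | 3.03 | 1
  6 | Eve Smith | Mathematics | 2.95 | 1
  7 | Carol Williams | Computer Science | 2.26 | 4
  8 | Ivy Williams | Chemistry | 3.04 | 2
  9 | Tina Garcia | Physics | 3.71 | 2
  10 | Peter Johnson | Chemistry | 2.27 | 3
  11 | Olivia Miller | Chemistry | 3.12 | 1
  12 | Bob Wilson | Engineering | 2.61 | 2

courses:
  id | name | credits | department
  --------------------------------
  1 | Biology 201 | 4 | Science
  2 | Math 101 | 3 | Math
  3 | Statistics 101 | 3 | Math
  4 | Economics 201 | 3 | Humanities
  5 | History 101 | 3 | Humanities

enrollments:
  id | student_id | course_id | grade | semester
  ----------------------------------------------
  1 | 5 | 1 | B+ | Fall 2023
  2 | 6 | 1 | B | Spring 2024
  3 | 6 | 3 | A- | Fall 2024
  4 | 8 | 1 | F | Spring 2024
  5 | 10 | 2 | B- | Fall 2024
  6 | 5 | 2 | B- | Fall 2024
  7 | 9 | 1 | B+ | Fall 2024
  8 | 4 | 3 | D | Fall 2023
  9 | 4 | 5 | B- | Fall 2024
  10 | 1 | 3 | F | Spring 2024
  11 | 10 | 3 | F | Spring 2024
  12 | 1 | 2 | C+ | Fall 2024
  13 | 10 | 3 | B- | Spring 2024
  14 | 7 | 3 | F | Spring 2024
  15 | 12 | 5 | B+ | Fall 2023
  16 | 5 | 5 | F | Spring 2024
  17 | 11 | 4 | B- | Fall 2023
SELECT SUM(gpa) FROM students

Execution result:
34.16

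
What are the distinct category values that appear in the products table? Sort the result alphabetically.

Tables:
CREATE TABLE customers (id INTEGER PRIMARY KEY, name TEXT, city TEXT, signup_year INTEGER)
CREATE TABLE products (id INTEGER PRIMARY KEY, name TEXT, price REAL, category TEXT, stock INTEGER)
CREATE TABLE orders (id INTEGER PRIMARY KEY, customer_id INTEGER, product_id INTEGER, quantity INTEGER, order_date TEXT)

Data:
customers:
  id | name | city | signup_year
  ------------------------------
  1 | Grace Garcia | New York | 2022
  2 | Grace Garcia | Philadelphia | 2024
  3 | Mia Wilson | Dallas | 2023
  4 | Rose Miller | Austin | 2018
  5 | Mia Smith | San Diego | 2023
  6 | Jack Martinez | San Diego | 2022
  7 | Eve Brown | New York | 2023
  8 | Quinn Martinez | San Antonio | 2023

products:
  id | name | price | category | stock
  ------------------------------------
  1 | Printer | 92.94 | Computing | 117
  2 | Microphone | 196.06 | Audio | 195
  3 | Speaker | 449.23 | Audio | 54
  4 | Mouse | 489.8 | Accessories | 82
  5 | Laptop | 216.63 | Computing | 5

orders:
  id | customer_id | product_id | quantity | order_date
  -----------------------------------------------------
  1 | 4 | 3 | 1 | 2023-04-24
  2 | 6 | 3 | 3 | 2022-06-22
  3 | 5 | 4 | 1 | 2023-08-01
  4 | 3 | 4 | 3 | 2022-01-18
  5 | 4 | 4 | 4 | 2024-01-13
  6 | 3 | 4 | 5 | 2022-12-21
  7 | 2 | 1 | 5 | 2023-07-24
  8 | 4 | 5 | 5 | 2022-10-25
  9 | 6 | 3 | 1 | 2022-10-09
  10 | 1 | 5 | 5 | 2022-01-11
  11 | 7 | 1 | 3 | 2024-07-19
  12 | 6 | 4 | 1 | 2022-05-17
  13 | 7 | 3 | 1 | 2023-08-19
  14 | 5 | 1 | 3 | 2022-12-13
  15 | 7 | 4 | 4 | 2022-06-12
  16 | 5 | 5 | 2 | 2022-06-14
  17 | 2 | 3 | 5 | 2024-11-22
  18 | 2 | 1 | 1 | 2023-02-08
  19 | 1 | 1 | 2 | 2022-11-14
SELECT DISTINCT category FROM products ORDER BY category

Execution result:
category
Accessories
Audio
Computing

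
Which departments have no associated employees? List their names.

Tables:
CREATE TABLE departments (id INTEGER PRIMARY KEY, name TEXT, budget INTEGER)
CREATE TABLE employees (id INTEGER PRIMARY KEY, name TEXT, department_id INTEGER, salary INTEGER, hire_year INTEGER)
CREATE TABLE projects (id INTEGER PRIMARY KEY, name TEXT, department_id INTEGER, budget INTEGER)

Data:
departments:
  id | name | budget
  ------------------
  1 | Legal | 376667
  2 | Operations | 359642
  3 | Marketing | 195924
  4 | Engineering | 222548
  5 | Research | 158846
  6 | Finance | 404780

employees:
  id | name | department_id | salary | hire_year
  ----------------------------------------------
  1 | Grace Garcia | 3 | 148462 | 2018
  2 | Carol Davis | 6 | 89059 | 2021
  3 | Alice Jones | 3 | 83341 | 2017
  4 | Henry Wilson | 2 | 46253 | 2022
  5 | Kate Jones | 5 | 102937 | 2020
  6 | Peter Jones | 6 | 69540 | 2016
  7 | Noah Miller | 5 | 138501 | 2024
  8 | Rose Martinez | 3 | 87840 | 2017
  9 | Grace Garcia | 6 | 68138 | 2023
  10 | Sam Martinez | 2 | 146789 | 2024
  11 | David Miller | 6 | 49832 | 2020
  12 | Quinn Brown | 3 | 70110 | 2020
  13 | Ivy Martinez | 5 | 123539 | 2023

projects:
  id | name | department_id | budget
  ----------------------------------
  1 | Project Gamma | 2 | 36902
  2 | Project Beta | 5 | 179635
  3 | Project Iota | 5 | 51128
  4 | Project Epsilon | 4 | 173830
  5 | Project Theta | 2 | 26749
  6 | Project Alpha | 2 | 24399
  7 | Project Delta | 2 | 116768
SELECT p.name FROM departments p LEFT JOIN employees c ON c.department_id = p.id WHERE c.id IS NULL

Execution result:
name
Legal
Engineering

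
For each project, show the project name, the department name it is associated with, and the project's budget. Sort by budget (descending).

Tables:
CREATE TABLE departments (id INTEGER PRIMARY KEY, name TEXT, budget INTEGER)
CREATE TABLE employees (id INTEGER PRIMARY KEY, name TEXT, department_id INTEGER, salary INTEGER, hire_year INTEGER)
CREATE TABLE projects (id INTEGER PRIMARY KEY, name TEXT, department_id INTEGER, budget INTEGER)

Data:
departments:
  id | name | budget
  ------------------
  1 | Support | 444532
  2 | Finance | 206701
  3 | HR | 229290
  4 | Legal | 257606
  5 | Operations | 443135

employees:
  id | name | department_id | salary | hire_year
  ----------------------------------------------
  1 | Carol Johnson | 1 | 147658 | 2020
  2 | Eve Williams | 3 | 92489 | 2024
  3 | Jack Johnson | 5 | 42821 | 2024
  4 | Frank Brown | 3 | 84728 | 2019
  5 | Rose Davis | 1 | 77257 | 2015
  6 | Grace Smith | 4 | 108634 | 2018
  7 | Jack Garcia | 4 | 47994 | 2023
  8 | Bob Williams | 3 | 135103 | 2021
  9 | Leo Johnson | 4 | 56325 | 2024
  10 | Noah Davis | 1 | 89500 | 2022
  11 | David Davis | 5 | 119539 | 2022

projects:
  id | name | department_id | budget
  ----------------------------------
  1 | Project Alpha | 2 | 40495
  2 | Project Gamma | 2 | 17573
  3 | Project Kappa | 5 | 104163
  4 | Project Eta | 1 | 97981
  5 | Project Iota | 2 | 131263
SELECT c.name, p.name AS department, c.budget FROM projects c JOIN departments p ON c.department_id = p.id ORDER BY c.budget DESC

Execution result:
name | department | budget
Project Iota | Finance | 131263
Project Kappa | Operations | 104163
Project Eta | Support | 97981
Project Alpha | Finance | 40495
Project Gamma | Finance | 17573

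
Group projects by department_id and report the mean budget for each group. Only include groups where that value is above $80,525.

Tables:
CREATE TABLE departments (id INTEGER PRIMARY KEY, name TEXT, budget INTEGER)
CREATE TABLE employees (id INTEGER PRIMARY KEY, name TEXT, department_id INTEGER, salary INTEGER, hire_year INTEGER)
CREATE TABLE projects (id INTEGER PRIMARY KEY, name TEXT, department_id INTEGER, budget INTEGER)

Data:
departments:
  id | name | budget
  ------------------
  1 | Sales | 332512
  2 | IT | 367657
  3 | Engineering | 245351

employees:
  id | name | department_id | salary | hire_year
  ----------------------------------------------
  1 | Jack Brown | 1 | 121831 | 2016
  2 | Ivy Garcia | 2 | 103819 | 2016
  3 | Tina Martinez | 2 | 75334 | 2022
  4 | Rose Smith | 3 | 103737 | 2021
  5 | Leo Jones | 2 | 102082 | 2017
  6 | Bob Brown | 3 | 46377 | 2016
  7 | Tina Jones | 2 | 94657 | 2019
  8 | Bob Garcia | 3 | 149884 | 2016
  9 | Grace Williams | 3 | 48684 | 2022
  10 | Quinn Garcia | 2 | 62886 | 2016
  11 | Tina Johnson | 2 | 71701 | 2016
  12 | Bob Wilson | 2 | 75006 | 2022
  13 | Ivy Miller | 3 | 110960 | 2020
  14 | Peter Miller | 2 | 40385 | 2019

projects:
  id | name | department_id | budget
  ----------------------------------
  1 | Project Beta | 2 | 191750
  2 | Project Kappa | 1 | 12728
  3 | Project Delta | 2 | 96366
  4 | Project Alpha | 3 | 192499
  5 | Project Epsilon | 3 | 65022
SELECT department_id, AVG(budget) AS avg_budget FROM projects GROUP BY department_id HAVING AVG(budget) > 80525

Execution result:
department_id | avg_budget
2 | 144058.00
3 | 128760.50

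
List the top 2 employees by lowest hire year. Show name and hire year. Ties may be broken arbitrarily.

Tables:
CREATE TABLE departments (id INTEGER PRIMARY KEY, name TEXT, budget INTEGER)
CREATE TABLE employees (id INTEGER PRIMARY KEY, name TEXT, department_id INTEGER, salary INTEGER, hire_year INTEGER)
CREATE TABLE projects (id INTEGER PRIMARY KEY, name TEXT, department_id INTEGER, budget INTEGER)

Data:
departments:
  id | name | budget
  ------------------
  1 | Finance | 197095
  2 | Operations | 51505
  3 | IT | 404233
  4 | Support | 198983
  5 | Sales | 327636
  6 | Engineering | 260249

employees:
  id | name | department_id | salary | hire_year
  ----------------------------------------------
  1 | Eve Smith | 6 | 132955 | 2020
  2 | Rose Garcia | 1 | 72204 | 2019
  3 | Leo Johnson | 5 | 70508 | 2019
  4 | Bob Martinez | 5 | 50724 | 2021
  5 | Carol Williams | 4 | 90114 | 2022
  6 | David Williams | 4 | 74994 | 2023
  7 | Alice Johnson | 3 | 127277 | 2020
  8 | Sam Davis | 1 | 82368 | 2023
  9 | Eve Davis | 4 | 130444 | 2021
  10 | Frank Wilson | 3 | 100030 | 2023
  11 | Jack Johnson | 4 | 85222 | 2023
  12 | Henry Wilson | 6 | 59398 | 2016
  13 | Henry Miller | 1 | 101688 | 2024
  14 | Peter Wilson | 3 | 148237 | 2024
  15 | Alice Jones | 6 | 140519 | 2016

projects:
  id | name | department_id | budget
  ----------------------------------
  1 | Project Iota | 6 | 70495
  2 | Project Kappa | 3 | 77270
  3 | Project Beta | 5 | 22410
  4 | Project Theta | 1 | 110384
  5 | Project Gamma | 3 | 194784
SELECT name, hire_year FROM employees ORDER BY hire_year ASC LIMIT 2

Execution result:
name | hire_year
Henry Wilson | 2016
Alice Jones | 2016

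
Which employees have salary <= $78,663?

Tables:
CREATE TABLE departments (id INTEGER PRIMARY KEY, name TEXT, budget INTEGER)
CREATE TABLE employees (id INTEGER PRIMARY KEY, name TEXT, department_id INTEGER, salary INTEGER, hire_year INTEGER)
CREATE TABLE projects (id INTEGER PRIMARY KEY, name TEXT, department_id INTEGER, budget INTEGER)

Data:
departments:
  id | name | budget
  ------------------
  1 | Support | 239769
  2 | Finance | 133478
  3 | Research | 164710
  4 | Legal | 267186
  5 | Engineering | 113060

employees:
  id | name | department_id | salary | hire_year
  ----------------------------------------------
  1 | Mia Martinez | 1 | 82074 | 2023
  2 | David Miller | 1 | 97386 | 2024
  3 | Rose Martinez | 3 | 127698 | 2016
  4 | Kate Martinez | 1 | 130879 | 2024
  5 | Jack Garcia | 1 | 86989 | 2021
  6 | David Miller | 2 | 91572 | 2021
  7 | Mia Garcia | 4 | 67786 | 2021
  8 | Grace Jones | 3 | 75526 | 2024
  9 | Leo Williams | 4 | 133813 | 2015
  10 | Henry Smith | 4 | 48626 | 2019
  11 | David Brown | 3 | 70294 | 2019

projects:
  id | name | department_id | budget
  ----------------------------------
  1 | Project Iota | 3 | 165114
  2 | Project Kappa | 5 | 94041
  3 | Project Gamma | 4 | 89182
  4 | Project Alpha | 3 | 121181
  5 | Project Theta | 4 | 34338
SELECT name, salary FROM employees WHERE salary <= 78663

Execution result:
name | salary
Mia Garcia | 67786
Grace Jones | 75526
Henry Smith | 48626
David Brown | 70294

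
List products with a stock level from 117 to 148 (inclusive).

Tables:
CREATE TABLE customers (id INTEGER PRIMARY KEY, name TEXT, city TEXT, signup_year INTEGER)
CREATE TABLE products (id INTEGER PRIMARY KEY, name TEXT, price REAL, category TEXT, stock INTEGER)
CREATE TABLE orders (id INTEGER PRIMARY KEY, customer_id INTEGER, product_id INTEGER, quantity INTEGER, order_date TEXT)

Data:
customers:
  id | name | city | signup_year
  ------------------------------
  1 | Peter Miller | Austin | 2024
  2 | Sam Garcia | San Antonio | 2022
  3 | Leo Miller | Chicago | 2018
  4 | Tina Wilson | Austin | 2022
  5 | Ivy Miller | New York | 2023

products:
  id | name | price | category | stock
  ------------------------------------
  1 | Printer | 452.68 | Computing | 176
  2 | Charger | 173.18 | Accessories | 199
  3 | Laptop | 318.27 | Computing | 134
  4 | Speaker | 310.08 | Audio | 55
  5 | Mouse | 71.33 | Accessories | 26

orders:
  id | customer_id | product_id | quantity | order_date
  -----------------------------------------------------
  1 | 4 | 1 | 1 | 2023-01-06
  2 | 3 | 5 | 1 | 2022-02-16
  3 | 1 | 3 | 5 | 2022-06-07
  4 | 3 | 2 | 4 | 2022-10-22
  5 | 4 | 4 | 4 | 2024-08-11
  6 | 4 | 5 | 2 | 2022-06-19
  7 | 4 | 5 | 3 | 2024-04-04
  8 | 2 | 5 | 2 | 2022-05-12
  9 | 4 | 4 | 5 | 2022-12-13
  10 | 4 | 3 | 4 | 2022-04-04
SELECT name, stock FROM products WHERE stock BETWEEN 117 AND 148

Execution result:
name | stock
Laptop | 134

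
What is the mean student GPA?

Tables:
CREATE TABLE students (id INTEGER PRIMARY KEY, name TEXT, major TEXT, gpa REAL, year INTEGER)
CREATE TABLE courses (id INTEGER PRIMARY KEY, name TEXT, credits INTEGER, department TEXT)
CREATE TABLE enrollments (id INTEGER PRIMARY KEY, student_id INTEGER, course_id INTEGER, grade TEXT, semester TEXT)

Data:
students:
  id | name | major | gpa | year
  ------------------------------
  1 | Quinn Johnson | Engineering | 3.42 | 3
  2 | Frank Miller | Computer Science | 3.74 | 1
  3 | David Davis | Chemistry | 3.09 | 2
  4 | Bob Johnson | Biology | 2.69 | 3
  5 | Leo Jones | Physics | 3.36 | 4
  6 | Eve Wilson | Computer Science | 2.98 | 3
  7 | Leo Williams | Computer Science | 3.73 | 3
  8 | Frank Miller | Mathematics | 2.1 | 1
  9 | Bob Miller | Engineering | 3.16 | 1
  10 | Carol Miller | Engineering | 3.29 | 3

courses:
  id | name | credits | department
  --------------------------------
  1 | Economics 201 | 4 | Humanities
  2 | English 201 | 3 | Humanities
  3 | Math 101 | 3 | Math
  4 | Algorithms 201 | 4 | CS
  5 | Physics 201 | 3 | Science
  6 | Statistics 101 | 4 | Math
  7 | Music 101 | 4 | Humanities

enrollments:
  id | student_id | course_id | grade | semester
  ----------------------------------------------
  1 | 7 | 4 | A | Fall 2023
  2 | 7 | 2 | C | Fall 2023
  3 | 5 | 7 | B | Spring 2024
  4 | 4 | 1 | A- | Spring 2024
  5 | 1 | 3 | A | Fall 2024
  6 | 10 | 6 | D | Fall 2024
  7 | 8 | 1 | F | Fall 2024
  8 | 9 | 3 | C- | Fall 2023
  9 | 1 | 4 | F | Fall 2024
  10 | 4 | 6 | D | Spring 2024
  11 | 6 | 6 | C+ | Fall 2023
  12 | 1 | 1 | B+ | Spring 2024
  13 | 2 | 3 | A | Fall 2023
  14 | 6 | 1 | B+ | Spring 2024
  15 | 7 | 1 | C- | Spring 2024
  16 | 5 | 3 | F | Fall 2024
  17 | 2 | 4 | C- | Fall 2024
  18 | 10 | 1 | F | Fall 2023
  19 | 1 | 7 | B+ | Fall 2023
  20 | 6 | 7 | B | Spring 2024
SELECT AVG(gpa) FROM students

Execution result:
3.16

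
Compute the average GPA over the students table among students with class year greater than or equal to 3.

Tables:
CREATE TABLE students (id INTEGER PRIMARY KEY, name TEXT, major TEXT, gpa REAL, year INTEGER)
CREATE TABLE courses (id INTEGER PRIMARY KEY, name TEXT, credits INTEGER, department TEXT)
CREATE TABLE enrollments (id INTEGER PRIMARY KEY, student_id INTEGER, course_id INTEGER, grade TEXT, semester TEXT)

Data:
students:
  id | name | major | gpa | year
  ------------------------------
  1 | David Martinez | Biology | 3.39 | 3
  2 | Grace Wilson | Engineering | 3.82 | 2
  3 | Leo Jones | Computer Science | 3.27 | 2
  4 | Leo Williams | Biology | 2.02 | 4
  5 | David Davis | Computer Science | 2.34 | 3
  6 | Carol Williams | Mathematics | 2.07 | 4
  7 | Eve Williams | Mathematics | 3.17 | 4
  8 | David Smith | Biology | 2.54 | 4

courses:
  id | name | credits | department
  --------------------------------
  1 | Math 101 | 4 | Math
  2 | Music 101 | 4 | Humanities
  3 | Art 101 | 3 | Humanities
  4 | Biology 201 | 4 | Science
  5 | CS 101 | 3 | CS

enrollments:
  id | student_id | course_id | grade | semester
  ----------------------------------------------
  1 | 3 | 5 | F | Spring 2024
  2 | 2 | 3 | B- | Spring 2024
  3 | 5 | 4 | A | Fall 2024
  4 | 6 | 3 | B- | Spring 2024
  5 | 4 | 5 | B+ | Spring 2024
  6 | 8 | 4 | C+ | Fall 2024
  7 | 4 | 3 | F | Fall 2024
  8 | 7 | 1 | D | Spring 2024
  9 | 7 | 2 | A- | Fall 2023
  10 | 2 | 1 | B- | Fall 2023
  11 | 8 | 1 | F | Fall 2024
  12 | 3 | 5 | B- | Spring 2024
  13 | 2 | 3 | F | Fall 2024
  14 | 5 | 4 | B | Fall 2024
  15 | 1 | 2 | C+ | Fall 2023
SELECT AVG(gpa) FROM students WHERE year >= 3

Execution result:
2.59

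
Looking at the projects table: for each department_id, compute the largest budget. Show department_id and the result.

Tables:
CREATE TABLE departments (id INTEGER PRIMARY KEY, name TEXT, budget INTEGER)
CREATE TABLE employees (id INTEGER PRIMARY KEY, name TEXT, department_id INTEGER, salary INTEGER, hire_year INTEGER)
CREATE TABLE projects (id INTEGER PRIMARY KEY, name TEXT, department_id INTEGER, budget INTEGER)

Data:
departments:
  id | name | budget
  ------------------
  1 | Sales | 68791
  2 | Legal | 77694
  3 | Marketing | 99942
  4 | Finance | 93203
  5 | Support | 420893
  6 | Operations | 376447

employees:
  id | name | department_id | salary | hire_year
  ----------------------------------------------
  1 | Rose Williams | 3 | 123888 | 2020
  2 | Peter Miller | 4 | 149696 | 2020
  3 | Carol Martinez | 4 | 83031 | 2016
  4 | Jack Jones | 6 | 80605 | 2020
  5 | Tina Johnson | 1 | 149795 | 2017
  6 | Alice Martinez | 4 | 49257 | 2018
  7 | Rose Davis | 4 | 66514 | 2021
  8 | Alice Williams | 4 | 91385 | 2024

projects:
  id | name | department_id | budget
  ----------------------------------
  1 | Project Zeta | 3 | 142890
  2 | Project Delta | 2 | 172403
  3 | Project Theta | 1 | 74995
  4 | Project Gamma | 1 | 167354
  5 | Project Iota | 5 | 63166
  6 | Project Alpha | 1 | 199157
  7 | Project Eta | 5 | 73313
SELECT department_id, MAX(budget) AS max_budget FROM projects GROUP BY department_id

Execution result:
department_id | max_budget
1 | 199157
2 | 172403
3 | 142890
5 | 73313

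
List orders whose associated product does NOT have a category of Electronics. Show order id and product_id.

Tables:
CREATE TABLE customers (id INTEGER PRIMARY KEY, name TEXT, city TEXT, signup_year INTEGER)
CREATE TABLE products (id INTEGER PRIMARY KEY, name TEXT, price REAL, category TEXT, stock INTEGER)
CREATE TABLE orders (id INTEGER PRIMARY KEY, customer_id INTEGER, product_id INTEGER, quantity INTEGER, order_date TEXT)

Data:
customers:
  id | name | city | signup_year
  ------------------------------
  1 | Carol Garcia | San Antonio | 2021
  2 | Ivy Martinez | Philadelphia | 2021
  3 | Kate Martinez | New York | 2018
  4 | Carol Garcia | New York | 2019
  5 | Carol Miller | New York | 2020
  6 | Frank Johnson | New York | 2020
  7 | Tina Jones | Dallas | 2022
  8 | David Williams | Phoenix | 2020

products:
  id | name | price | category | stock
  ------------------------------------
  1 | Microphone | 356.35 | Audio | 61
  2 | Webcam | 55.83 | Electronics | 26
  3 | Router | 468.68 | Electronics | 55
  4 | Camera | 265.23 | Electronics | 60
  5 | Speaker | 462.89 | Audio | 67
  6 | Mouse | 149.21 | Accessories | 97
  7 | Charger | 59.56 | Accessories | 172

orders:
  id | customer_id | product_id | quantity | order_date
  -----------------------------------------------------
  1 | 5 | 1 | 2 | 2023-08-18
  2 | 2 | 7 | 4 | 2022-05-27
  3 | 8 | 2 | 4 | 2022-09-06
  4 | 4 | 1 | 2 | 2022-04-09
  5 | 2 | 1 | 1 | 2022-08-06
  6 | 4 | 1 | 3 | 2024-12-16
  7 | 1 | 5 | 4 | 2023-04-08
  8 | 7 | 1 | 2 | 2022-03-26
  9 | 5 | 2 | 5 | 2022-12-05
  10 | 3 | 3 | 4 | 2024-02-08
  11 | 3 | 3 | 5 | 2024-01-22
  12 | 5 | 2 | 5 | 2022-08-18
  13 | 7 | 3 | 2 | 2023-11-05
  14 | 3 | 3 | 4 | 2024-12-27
SELECT id, product_id FROM orders WHERE product_id NOT IN (SELECT id FROM products WHERE category = 'Electronics')

Execution result:
id | product_id
1 | 1
2 | 7
4 | 1
5 | 1
6 | 1
7 | 5
8 | 1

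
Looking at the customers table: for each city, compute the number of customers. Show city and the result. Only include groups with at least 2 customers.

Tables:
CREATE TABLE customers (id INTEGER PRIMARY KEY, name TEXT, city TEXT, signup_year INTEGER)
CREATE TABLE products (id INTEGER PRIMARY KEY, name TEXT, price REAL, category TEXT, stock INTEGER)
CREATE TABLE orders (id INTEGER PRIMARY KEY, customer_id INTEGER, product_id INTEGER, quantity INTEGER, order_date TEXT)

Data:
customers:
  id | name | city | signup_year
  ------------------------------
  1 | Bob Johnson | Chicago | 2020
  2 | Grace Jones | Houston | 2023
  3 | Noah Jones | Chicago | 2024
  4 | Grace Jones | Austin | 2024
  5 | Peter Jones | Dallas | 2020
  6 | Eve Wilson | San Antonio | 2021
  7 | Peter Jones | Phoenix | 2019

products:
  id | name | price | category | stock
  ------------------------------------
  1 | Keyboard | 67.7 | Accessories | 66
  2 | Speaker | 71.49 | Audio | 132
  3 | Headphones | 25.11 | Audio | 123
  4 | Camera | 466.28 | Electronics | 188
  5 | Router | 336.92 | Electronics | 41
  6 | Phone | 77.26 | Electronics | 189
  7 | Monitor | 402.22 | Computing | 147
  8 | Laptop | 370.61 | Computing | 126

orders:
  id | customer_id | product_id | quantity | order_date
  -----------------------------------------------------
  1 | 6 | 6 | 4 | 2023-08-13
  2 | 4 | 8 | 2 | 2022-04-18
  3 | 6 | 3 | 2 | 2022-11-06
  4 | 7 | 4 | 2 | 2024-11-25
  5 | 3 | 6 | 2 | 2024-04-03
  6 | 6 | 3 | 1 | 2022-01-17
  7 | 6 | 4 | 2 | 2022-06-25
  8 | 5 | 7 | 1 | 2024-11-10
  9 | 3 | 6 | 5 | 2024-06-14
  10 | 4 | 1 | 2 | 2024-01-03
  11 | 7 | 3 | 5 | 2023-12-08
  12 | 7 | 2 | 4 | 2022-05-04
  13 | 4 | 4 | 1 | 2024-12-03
SELECT city, COUNT(*) AS n FROM customers GROUP BY city HAVING COUNT(*) >= 2

Execution result:
city | n
Chicago | 2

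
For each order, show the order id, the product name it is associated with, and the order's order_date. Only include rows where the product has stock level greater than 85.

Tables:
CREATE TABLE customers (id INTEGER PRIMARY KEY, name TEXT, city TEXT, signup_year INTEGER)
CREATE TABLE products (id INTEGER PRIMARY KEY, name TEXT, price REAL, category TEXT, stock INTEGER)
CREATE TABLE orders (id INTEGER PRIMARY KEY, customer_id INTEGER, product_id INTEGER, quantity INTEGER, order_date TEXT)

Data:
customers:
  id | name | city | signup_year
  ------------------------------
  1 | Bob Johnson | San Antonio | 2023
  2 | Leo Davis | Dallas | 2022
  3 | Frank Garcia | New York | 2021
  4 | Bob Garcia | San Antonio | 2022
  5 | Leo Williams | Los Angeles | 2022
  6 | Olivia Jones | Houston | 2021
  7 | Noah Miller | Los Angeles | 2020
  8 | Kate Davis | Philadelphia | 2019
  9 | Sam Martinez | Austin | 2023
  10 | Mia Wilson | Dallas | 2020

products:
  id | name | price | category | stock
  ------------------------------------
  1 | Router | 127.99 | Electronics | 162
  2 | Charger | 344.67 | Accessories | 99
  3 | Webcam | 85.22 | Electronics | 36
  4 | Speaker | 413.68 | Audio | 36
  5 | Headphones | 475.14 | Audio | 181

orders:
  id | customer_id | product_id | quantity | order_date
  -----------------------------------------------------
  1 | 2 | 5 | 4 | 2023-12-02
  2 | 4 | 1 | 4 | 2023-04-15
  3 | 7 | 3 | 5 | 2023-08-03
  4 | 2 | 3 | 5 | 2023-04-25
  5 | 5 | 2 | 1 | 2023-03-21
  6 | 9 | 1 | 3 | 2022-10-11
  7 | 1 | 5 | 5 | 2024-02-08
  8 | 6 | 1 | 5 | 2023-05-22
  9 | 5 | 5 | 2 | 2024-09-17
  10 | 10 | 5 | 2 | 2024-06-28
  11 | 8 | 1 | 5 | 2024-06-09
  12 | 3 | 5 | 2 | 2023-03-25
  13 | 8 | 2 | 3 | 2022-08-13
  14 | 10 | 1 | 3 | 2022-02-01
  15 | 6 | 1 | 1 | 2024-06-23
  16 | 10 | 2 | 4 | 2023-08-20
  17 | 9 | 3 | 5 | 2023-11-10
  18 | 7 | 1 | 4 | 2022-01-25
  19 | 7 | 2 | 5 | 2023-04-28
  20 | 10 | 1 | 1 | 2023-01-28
SELECT c.id, p.name AS product, c.order_date FROM orders c JOIN products p ON c.product_id = p.id WHERE p.stock > 85

Execution result:
id | product | order_date
1 | Headphones | 2023-12-02
2 | Router | 2023-04-15
5 | Charger | 2023-03-21
6 | Router | 2022-10-11
7 | Headphones | 2024-02-08
8 | Router | 2023-05-22
9 | Headphones | 2024-09-17
10 | Headphones | 2024-06-28
11 | Router | 2024-06-09
12 | Headphones | 2023-03-25
13 | Charger | 2022-08-13
14 | Router | 2022-02-01
15 | Router | 2024-06-23
16 | Charger | 2023-08-20
18 | Router | 2022-01-25
19 | Charger | 2023-04-28
20 | Router | 2023-01-28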